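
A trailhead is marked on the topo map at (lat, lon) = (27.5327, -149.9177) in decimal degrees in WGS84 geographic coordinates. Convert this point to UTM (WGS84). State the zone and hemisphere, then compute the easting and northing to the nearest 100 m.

Longitude -149.9177° lies in the 6° band [-150°, -144°), giving zone 6; latitude is north of the equator, so 6N.
Zone 6 central meridian λ₀ = 6×6 − 183 = -147°; Δλ = -2.9177°.
Transverse Mercator on WGS84 with k₀ = 0.9996 gives E = 211824.538 m, N = 3048832.588 m.

Zone 6N: E 211800 m, N 3048800 m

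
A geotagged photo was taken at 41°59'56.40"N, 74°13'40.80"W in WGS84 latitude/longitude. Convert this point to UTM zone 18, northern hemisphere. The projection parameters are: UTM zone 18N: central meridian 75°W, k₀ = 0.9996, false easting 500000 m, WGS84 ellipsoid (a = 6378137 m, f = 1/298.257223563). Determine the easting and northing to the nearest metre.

Zone 18 central meridian λ₀ = 6×18 − 183 = -75°; Δλ = +0.7720°.
Transverse Mercator on WGS84 with k₀ = 0.9996 gives E = 563936.411 m, N = 4649953.419 m.

E 563936 m, N 4649953 m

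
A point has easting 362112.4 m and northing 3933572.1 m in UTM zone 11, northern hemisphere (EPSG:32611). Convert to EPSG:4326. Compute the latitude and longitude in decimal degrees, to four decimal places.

Zone 11N: λ₀ = -117°, k₀ = 0.9996, false easting 500000 m.
Meridian distance M = (N − FN)/k₀ = 3935146.2 m.
Inverse transverse Mercator on WGS84 gives φ = 35.53619962°, λ = -118.52100014°.

lat 35.5362°, lon -118.5210°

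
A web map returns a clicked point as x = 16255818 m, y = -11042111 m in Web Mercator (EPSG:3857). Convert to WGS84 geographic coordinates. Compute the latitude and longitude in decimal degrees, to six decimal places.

R = 6378137 m. λ = x/R = 146.02849765°.
φ = 2·arctan(exp(y/R)) − 90° = 2·arctan(0.17706) − 90° = -69.91809895°.

lat -69.918099°, lon 146.028498°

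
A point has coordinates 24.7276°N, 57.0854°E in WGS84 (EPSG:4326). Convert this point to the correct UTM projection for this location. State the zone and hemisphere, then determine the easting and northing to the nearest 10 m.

Longitude 57.0854° lies in the 6° band [54°, 60°), giving zone 40; latitude is north of the equator, so 40N.
Zone 40 central meridian λ₀ = 6×40 − 183 = 57°; Δλ = +0.0854°.
Transverse Mercator on WGS84 with k₀ = 0.9996 gives E = 508636.594 m, N = 2734788.526 m.

Zone 40N: E 508640 m, N 2734790 m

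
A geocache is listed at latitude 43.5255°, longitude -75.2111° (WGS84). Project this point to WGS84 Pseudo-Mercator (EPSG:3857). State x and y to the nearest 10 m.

Web Mercator is spherical with R = a = 6378137 m.
x = R·λ = 6378137 × -1.312681329 = -8372461.354 m.
y = R·ln tan(π/4 + φ/2) = 6378137 × 0.845435502 = 5392303.454 m.

x -8372460 m, y 5392300 m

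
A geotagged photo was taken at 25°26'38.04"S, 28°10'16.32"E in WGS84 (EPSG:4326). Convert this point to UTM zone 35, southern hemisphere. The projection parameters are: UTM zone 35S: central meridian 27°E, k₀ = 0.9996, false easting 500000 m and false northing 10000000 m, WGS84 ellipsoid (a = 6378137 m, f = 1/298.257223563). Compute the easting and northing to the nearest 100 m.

E 617800 m, N 7185400 m

Zone 35 central meridian λ₀ = 6×35 − 183 = 27°; Δλ = +1.1712°.
Transverse Mercator on WGS84 with k₀ = 0.9996 gives E = 617762.506 m, N = 7185381.213 m.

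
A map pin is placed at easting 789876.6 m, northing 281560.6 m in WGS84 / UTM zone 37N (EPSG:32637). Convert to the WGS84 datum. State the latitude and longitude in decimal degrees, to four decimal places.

lat 2.5447°, lon 41.6067°

Zone 37N: λ₀ = 39°, k₀ = 0.9996, false easting 500000 m.
Meridian distance M = (N − FN)/k₀ = 281673.3 m.
Inverse transverse Mercator on WGS84 gives φ = 2.54470013°, λ = 41.60669982°.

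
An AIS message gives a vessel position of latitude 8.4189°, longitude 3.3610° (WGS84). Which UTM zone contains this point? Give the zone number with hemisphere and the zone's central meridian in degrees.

Zone 31N, central meridian 3°

UTM zone = ⌊(λ + 180)/6⌋ + 1; 3.3610° ∈ [0°, 6°) → zone 31.
Hemisphere: N (φ ≥ 0).
Central meridian λ₀ = 6×31 − 183 = 3°.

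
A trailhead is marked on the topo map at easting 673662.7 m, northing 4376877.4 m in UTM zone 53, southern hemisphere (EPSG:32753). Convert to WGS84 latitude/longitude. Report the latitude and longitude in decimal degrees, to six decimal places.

lat -50.733900°, lon 137.461000°

Zone 53S: λ₀ = 135°, k₀ = 0.9996, false easting 500000 m, false northing 10000000 m.
Meridian distance M = (N − FN)/k₀ = -5625372.7 m.
Inverse transverse Mercator on WGS84 gives φ = -50.73390020°, λ = 137.46100010°.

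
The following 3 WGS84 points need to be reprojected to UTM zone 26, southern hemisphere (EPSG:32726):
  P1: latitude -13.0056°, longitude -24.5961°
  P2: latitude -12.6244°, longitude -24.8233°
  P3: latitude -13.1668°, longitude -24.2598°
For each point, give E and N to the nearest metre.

P1: E 760746 m, N 8561013 m; P2: E 736446 m, N 8603418 m; P3: E 797054 m, N 8542799 m

UTM zone 26S: λ₀ = -27°, k₀ = 0.9996.
P1 (-13.0056°, -24.5961°) → (760745.565, 8561013.479) m.
P2 (-12.6244°, -24.8233°) → (736446.029, 8603417.898) m.
P3 (-13.1668°, -24.2598°) → (797053.509, 8542799.416) m.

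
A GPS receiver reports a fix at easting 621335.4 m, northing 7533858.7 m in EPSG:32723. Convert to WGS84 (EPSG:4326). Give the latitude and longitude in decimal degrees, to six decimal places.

lat -22.296700°, lon -43.822100°

Zone 23S: λ₀ = -45°, k₀ = 0.9996, false easting 500000 m, false northing 10000000 m.
Meridian distance M = (N − FN)/k₀ = -2467128.2 m.
Inverse transverse Mercator on WGS84 gives φ = -22.29669974°, λ = -43.82210023°.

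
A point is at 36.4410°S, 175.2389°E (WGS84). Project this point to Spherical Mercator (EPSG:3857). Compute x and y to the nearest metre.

x 19507505 m, y -4361473 m

Web Mercator is spherical with R = a = 6378137 m.
x = R·λ = 6378137 × 3.058495783 = 19507505.115 m.
y = R·ln tan(π/4 + φ/2) = 6378137 × -0.683816167 = -4361473.198 m.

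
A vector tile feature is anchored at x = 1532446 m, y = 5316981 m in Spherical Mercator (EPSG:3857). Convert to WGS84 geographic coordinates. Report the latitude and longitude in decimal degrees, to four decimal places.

R = 6378137 m. λ = x/R = 13.76619664°.
φ = 2·arctan(exp(y/R)) − 90° = 2·arctan(2.30165) − 90° = 43.03290063°.

lat 43.0329°, lon 13.7662°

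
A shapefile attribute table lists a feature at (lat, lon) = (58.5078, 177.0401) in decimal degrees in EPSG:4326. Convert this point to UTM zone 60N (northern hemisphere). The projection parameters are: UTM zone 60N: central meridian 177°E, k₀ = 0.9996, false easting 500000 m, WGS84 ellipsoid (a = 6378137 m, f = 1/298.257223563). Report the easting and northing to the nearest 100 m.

E 502300 m, N 6485200 m

Zone 60 central meridian λ₀ = 6×60 − 183 = 177°; Δλ = +0.0401°.
Transverse Mercator on WGS84 with k₀ = 0.9996 gives E = 502336.630 m, N = 6485248.069 m.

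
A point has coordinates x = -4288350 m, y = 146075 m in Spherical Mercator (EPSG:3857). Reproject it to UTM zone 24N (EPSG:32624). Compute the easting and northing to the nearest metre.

E 553076 m, N 145032 m

Web Mercator inverse (R = 6378137 m) → φ = 1.31209935°, λ = -38.52290349°.
UTM 24N forward: E = 553075.687 m, N = 145031.717 m.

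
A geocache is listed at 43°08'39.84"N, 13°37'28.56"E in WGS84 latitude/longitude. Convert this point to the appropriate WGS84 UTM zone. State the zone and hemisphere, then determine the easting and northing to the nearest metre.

Zone 33N: E 388156 m, N 4777768 m

Longitude 13.6246° lies in the 6° band [12°, 18°), giving zone 33; latitude is north of the equator, so 33N.
Zone 33 central meridian λ₀ = 6×33 − 183 = 15°; Δλ = -1.3754°.
Transverse Mercator on WGS84 with k₀ = 0.9996 gives E = 388155.580 m, N = 4777768.470 m.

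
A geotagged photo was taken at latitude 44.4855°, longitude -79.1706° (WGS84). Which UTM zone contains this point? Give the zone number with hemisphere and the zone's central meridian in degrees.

UTM zone = ⌊(λ + 180)/6⌋ + 1; -79.1706° ∈ [-84°, -78°) → zone 17.
Hemisphere: N (φ ≥ 0).
Central meridian λ₀ = 6×17 − 183 = -81°.

Zone 17N, central meridian -81°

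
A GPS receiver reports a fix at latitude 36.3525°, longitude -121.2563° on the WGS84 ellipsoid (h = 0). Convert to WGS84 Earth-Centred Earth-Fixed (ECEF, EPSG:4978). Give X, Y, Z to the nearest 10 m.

WGS84: a = 6378137 m, e² = 0.006694380; N(φ) = a/√(1−e²sin²φ) = 6385651.262 m.
X = (N+h)·cosφ·cosλ = -2668488.038 m; Y = (N+h)·cosφ·sinλ = -4396442.129 m; Z = (N(1−e²)+h)·sinφ = 3759764.806 m.

X -2668490 m, Y -4396440 m, Z 3759760 m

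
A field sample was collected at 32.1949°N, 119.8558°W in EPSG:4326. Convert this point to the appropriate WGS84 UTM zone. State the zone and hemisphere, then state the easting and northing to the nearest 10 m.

Longitude -119.8558° lies in the 6° band [-120°, -114°), giving zone 11; latitude is north of the equator, so 11N.
Zone 11 central meridian λ₀ = 6×11 − 183 = -117°; Δλ = -2.8558°.
Transverse Mercator on WGS84 with k₀ = 0.9996 gives E = 230778.043 m, N = 3565615.830 m.

Zone 11N: E 230780 m, N 3565620 m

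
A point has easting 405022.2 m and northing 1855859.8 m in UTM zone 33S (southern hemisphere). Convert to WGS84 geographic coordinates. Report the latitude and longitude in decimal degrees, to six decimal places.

Zone 33S: λ₀ = 15°, k₀ = 0.9996, false easting 500000 m, false northing 10000000 m.
Meridian distance M = (N − FN)/k₀ = -8147399.2 m.
Inverse transverse Mercator on WGS84 gives φ = -73.37019976°, λ = 12.02559894°.

lat -73.370200°, lon 12.025599°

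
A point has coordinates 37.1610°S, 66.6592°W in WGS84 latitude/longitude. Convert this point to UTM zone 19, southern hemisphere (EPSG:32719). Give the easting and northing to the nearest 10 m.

Zone 19 central meridian λ₀ = 6×19 − 183 = -69°; Δλ = +2.3408°.
Transverse Mercator on WGS84 with k₀ = 0.9996 gives E = 707850.995 m, N = 5884701.587 m.

E 707850 m, N 5884700 m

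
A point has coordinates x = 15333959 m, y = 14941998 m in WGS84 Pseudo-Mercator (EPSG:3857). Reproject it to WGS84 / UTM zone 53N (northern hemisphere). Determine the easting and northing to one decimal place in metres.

E 558368.3 m, N 8774138.3 m

Web Mercator inverse (R = 6378137 m) → φ = 79.02500026°, λ = 137.74729736°.
UTM 53N forward: E = 558368.306 m, N = 8774138.302 m.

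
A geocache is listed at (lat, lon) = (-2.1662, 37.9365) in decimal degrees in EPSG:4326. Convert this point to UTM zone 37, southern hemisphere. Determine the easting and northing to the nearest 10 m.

Zone 37 central meridian λ₀ = 6×37 − 183 = 39°; Δλ = -1.0635°.
Transverse Mercator on WGS84 with k₀ = 0.9996 gives E = 381736.262 m, N = 9760527.179 m.

E 381740 m, N 9760530 m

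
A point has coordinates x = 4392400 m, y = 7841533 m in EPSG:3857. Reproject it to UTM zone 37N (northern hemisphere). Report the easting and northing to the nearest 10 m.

Web Mercator inverse (R = 6378137 m) → φ = 57.39619808°, λ = 39.45760054°.
UTM 37N forward: E = 527502.060 m, N = 6361582.763 m.

E 527500 m, N 6361580 m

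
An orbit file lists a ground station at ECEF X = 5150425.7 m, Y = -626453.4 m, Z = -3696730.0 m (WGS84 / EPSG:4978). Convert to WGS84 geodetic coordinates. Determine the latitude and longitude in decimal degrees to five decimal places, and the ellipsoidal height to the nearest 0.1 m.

λ = atan2(Y, X) = -6.93490002°; p = √(X²+Y²) = 5188384.0 m.
Bowring's method on WGS84 (a = 6378137 m, b = 6356752.314 m) gives φ = -35.65200014°, h = -265.411 m.

lat -35.65200°, lon -6.93490°, h -265.4 m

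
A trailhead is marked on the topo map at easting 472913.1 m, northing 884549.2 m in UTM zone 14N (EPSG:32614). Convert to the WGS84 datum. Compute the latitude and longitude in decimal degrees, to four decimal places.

lat 8.0022°, lon -99.2458°

Zone 14N: λ₀ = -99°, k₀ = 0.9996, false easting 500000 m.
Meridian distance M = (N − FN)/k₀ = 884903.2 m.
Inverse transverse Mercator on WGS84 gives φ = 8.00220042°, λ = -99.24580004°.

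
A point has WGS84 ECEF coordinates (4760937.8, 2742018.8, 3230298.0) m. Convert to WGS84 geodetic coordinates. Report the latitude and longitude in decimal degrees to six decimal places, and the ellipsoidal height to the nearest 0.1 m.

lat 30.622100°, lon 29.939400°, h 760.9 m

λ = atan2(Y, X) = 29.93939985°; p = √(X²+Y²) = 5494105.6 m.
Bowring's method on WGS84 (a = 6378137 m, b = 6356752.314 m) gives φ = 30.62209994°, h = 760.870 m.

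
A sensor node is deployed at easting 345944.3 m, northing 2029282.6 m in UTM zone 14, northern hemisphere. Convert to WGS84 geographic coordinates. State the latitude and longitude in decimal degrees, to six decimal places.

lat 18.347800°, lon -100.458000°

Zone 14N: λ₀ = -99°, k₀ = 0.9996, false easting 500000 m.
Meridian distance M = (N − FN)/k₀ = 2030094.6 m.
Inverse transverse Mercator on WGS84 gives φ = 18.34780012°, λ = -100.45799990°.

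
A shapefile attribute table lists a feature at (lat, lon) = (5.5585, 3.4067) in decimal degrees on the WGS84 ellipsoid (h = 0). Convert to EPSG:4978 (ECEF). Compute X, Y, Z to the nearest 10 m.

X 6337130 m, Y 377240 m, Z 613680 m

WGS84: a = 6378137 m, e² = 0.006694380; N(φ) = a/√(1−e²sin²φ) = 6378337.310 m.
X = (N+h)·cosφ·cosλ = 6337126.965 m; Y = (N+h)·cosφ·sinλ = 377238.380 m; Z = (N(1−e²)+h)·sinφ = 613682.720 m.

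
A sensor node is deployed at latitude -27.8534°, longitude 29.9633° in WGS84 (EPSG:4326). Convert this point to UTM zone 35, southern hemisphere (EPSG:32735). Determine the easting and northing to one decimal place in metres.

Zone 35 central meridian λ₀ = 6×35 − 183 = 27°; Δλ = +2.9633°.
Transverse Mercator on WGS84 with k₀ = 0.9996 gives E = 791826.310 m, N = 6915509.229 m.

E 791826.3 m, N 6915509.2 m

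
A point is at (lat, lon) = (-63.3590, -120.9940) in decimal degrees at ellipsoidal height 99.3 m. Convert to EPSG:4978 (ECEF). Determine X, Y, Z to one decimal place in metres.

X -1476703.1 m, Y -2458229.7 m, Z -5678121.8 m

WGS84: a = 6378137 m, e² = 0.006694380; N(φ) = a/√(1−e²sin²φ) = 6395262.132 m.
X = (N+h)·cosφ·cosλ = -1476703.105 m; Y = (N+h)·cosφ·sinλ = -2458229.747 m; Z = (N(1−e²)+h)·sinφ = -5678121.835 m.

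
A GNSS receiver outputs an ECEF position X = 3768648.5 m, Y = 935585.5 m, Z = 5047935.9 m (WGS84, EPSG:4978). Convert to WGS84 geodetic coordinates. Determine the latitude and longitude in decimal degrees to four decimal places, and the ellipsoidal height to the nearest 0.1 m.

lat 52.6170°, lon 13.9421°, h 3972.0 m

λ = atan2(Y, X) = 13.94210023°; p = √(X²+Y²) = 3883044.1 m.
Bowring's method on WGS84 (a = 6378137 m, b = 6356752.314 m) gives φ = 52.61699993°, h = 3971.9502 m.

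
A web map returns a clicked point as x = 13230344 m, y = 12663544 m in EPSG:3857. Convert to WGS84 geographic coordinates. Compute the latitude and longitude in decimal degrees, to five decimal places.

lat 74.36240°, lon 118.85020°

R = 6378137 m. λ = x/R = 118.85020229°.
φ = 2·arctan(exp(y/R)) − 90° = 2·arctan(7.28241) − 90° = 74.36239951°.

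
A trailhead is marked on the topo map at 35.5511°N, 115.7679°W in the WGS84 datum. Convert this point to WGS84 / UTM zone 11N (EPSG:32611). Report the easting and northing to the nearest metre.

Zone 11 central meridian λ₀ = 6×11 − 183 = -117°; Δλ = +1.2321°.
Transverse Mercator on WGS84 with k₀ = 0.9996 gives E = 611674.966 m, N = 3934858.954 m.

E 611675 m, N 3934859 m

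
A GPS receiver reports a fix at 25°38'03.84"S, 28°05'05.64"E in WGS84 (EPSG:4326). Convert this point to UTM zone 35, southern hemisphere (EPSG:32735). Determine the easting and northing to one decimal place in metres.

Zone 35 central meridian λ₀ = 6×35 − 183 = 27°; Δλ = +1.0849°.
Transverse Mercator on WGS84 with k₀ = 0.9996 gives E = 608912.227 m, N = 7164356.899 m.

E 608912.2 m, N 7164356.9 m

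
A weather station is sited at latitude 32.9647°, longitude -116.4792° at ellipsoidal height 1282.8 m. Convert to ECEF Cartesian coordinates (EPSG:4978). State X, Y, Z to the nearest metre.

X -2388845 m, Y -4795641 m, Z 3451373 m

WGS84: a = 6378137 m, e² = 0.006694380; N(φ) = a/√(1−e²sin²φ) = 6384467.140 m.
X = (N+h)·cosφ·cosλ = -2388845.314 m; Y = (N+h)·cosφ·sinλ = -4795641.495 m; Z = (N(1−e²)+h)·sinφ = 3451372.660 m.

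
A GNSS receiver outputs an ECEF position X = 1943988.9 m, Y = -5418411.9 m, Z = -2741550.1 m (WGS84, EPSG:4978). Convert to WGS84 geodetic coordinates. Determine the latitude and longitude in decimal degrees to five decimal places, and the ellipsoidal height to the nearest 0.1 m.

λ = atan2(Y, X) = -70.26329970°; p = √(X²+Y²) = 5756585.8 m.
Bowring's method on WGS84 (a = 6378137 m, b = 6356752.314 m) gives φ = -25.61560002°, h = 1911.334 m.

lat -25.61560°, lon -70.26330°, h 1911.3 m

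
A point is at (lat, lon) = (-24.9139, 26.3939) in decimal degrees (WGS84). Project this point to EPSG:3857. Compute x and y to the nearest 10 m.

x 2938160 m, y -2865170 m

Web Mercator is spherical with R = a = 6378137 m.
x = R·λ = 6378137 × 0.460660457 = 2938155.508 m.
y = R·ln tan(π/4 + φ/2) = 6378137 × -0.449217833 = -2865172.879 m.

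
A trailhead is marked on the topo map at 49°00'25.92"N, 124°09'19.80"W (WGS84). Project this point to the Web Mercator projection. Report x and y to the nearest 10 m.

Web Mercator is spherical with R = a = 6378137 m.
x = R·λ = 6378137 × -2.166922259 = -13820927.039 m.
y = R·ln tan(π/4 + φ/2) = 6378137 × 0.983999430 = 6276083.172 m.

x -13820930 m, y 6276080 m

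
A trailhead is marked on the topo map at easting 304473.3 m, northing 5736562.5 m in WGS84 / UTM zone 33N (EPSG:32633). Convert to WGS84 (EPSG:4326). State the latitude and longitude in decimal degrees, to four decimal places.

lat 51.7458°, lon 12.1676°

Zone 33N: λ₀ = 15°, k₀ = 0.9996, false easting 500000 m.
Meridian distance M = (N − FN)/k₀ = 5738858.0 m.
Inverse transverse Mercator on WGS84 gives φ = 51.74580008°, λ = 12.16760006°.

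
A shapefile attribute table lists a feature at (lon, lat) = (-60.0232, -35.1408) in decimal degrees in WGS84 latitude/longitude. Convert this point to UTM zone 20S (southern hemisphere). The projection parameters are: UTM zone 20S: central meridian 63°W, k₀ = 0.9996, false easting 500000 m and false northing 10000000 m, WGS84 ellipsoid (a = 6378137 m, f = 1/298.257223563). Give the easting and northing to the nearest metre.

Zone 20 central meridian λ₀ = 6×20 − 183 = -63°; Δλ = +2.9768°.
Transverse Mercator on WGS84 with k₀ = 0.9996 gives E = 771213.300 m, N = 6107285.149 m.

E 771213 m, N 6107285 m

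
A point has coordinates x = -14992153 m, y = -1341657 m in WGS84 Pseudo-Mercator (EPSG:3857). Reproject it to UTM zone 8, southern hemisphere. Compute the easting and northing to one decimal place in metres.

Web Mercator inverse (R = 6378137 m) → φ = -11.96439854°, λ = -134.67680182°.
UTM 8S forward: E = 535187.842 m, N = 8677362.525 m.

E 535187.8 m, N 8677362.5 m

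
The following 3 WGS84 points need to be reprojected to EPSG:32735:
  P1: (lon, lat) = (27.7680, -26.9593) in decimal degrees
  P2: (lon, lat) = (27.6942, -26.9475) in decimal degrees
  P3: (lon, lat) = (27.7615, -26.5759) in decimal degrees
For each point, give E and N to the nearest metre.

UTM zone 35S: λ₀ = 27°, k₀ = 0.9996.
P1 (-26.9593°, 27.7680°) → (576226.032, 7017841.027) m.
P2 (-26.9475°, 27.6942°) → (568908.141, 7019190.411) m.
P3 (-26.5759°, 27.7615°) → (575835.072, 7060310.857) m.

P1: E 576226 m, N 7017841 m; P2: E 568908 m, N 7019190 m; P3: E 575835 m, N 7060311 m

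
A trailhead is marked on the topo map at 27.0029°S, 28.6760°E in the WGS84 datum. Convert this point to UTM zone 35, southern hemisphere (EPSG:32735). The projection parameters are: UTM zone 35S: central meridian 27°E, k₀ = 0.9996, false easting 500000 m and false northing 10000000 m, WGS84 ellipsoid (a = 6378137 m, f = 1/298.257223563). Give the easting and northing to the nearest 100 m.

Zone 35 central meridian λ₀ = 6×35 − 183 = 27°; Δλ = +1.6760°.
Transverse Mercator on WGS84 with k₀ = 0.9996 gives E = 666294.427 m, N = 7012139.045 m.

E 666300 m, N 7012100 m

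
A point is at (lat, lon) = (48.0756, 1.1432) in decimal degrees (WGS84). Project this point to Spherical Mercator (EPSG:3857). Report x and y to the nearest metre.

x 127260 m, y 6119441 m

Web Mercator is spherical with R = a = 6378137 m.
x = R·λ = 6378137 × 0.019952604 = 127260.442 m.
y = R·ln tan(π/4 + φ/2) = 6378137 × 0.959440227 = 6119441.209 m.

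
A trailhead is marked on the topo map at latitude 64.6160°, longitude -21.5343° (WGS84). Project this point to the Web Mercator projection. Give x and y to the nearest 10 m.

x -2397190 m, y 9507940 m

Web Mercator is spherical with R = a = 6378137 m.
x = R·λ = 6378137 × -0.375844437 = -2397187.311 m.
y = R·ln tan(π/4 + φ/2) = 6378137 × 1.490708569 = 9507943.479 m.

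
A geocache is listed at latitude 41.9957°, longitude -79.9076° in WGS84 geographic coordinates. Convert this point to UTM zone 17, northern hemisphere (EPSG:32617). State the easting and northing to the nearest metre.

Zone 17 central meridian λ₀ = 6×17 − 183 = -81°; Δλ = +1.0924°.
Transverse Mercator on WGS84 with k₀ = 0.9996 gives E = 590476.645 m, N = 4649875.924 m.

E 590477 m, N 4649876 m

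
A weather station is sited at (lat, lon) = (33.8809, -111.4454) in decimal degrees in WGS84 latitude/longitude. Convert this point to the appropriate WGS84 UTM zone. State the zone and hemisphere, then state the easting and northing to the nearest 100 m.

Zone 12N: E 458800 m, N 3749000 m

Longitude -111.4454° lies in the 6° band [-114°, -108°), giving zone 12; latitude is north of the equator, so 12N.
Zone 12 central meridian λ₀ = 6×12 − 183 = -111°; Δλ = -0.4454°.
Transverse Mercator on WGS84 with k₀ = 0.9996 gives E = 458810.802 m, N = 3749039.783 m.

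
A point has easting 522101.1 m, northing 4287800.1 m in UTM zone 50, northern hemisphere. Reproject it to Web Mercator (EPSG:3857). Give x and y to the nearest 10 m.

Unproject from UTM 50N (λ₀ = 117°) → φ = 38.73860011°, λ = 117.25430009°.
Web Mercator (R = 6378137 m): x = 13052688.980 m, y = 4684297.149 m.

x 13052690 m, y 4684300 m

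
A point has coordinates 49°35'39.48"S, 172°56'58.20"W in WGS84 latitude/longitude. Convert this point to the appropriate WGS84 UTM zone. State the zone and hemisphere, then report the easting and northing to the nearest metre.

Zone 2S: E 359117 m, N 4504650 m

Longitude -172.9495° lies in the 6° band [-174°, -168°), giving zone 2; latitude is south of the equator, so 2S.
Zone 2 central meridian λ₀ = 6×2 − 183 = -171°; Δλ = -1.9495°.
Transverse Mercator on WGS84 with k₀ = 0.9996 gives E = 359117.174 m, N = 4504649.879 m.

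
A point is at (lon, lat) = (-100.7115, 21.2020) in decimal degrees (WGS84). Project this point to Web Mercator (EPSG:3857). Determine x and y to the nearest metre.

x -11211153 m, y 2415981 m

Web Mercator is spherical with R = a = 6378137 m.
x = R·λ = 6378137 × -1.757747270 = -11211152.897 m.
y = R·ln tan(π/4 + φ/2) = 6378137 × 0.378791063 = 2415981.293 m.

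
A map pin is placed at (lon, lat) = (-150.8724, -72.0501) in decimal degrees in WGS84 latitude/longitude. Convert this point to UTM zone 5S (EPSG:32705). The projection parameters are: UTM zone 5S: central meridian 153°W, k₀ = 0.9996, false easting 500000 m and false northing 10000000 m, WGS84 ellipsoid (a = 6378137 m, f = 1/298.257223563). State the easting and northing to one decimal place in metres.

E 573170.8 m, N 2004186.6 m

Zone 5 central meridian λ₀ = 6×5 − 183 = -153°; Δλ = +2.1276°.
Transverse Mercator on WGS84 with k₀ = 0.9996 gives E = 573170.842 m, N = 2004186.647 m.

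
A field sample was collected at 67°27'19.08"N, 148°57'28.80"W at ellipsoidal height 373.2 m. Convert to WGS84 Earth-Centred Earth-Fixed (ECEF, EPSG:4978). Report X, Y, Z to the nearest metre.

WGS84: a = 6378137 m, e² = 0.006694380; N(φ) = a/√(1−e²sin²φ) = 6396425.949 m.
X = (N+h)·cosφ·cosλ = -2101326.840 m; Y = (N+h)·cosφ·sinλ = -1264701.942 m; Z = (N(1−e²)+h)·sinφ = 5868412.389 m.

X -2101327 m, Y -1264702 m, Z 5868412 m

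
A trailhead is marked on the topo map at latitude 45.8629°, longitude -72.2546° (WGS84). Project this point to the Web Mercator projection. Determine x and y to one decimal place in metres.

Web Mercator is spherical with R = a = 6378137 m.
x = R·λ = 6378137 × -1.261080670 = -8043345.279 m.
y = R·ln tan(π/4 + φ/2) = 6378137 × 0.902835107 = 5758406.003 m.

x -8043345.3 m, y 5758406.0 m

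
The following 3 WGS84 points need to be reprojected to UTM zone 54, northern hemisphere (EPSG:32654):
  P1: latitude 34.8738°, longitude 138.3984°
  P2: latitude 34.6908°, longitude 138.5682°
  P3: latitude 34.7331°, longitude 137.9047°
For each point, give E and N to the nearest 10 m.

UTM zone 54N: λ₀ = 141°, k₀ = 0.9996.
P1 (34.8738°, 138.3984°) → (262207.266, 3862136.166) m.
P2 (34.6908°, 138.5682°) → (277238.981, 3841446.332) m.
P3 (34.7331°, 137.9047°) → (216585.948, 3847809.773) m.

P1: E 262210 m, N 3862140 m; P2: E 277240 m, N 3841450 m; P3: E 216590 m, N 3847810 m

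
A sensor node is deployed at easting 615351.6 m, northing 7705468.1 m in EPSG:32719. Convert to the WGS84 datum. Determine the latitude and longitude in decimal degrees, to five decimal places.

lat -20.74690°, lon -67.89200°

Zone 19S: λ₀ = -69°, k₀ = 0.9996, false easting 500000 m, false northing 10000000 m.
Meridian distance M = (N − FN)/k₀ = -2295450.1 m.
Inverse transverse Mercator on WGS84 gives φ = -20.74689983°, λ = -67.89199953°.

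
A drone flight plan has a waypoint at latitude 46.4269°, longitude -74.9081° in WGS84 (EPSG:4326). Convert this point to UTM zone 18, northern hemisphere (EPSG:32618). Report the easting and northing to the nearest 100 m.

Zone 18 central meridian λ₀ = 6×18 − 183 = -75°; Δλ = +0.0919°.
Transverse Mercator on WGS84 with k₀ = 0.9996 gives E = 507061.105 m, N = 5141484.892 m.

E 507100 m, N 5141500 m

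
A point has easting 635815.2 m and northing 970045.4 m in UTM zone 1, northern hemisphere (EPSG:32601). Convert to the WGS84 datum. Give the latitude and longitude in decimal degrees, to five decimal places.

lat 8.77360°, lon -175.76520°

Zone 1N: λ₀ = -177°, k₀ = 0.9996, false easting 500000 m.
Meridian distance M = (N − FN)/k₀ = 970433.6 m.
Inverse transverse Mercator on WGS84 gives φ = 8.77359972°, λ = -175.76520015°.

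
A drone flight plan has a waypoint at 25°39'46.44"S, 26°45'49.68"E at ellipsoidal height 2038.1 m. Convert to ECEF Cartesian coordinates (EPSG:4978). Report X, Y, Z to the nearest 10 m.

X 5137960 m, Y 2591300 m, Z -2746330 m

WGS84: a = 6378137 m, e² = 0.006694380; N(φ) = a/√(1−e²sin²φ) = 6382144.843 m.
X = (N+h)·cosφ·cosλ = 5137962.658 m; Y = (N+h)·cosφ·sinλ = 2591298.469 m; Z = (N(1−e²)+h)·sinφ = -2746330.481 m.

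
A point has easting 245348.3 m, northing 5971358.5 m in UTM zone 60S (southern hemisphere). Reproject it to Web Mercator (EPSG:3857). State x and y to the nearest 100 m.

x 19387600 m, y -4351500 m

Unproject from UTM 60S (λ₀ = 177°) → φ = -36.36919985°, λ = 174.16160008°.
Web Mercator (R = 6378137 m): x = 19387580.636 m, y = -4351542.346 m.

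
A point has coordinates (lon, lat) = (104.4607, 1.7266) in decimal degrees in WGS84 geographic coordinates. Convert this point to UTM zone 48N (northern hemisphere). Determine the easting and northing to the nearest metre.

E 440016 m, N 190850 m

Zone 48 central meridian λ₀ = 6×48 − 183 = 105°; Δλ = -0.5393°.
Transverse Mercator on WGS84 with k₀ = 0.9996 gives E = 440015.586 m, N = 190850.264 m.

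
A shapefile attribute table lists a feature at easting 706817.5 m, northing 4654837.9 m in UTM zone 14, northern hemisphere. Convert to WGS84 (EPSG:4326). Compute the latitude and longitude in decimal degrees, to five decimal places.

lat 42.01840°, lon -96.50210°

Zone 14N: λ₀ = -99°, k₀ = 0.9996, false easting 500000 m.
Meridian distance M = (N − FN)/k₀ = 4656700.6 m.
Inverse transverse Mercator on WGS84 gives φ = 42.01840029°, λ = -96.50209942°.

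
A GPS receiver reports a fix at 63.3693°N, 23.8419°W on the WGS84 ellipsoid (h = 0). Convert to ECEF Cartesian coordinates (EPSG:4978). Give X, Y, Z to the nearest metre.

WGS84: a = 6378137 m, e² = 0.006694380; N(φ) = a/√(1−e²sin²φ) = 6395265.233 m.
X = (N+h)·cosφ·cosλ = 2621978.277 m; Y = (N+h)·cosφ·sinλ = -1158721.377 m; Z = (N(1−e²)+h)·sinφ = 5678547.799 m.

X 2621978 m, Y -1158721 m, Z 5678548 m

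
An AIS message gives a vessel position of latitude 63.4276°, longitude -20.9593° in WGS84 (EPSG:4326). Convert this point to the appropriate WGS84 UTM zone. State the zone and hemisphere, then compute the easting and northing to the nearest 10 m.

Longitude -20.9593° lies in the 6° band [-24°, -18°), giving zone 27; latitude is north of the equator, so 27N.
Zone 27 central meridian λ₀ = 6×27 − 183 = -21°; Δλ = +0.0407°.
Transverse Mercator on WGS84 with k₀ = 0.9996 gives E = 502031.347 m, N = 7033233.248 m.

Zone 27N: E 502030 m, N 7033230 m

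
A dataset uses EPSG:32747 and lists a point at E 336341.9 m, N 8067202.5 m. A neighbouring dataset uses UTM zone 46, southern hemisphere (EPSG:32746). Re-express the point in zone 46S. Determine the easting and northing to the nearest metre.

E 973781 m, N 8062320 m

UTM 47S → geographic: φ = -17.47530027°, λ = 97.45869991°.
UTM 46S (λ₀ = 93°) forward: E = 973780.573 m, N = 8062319.839 m.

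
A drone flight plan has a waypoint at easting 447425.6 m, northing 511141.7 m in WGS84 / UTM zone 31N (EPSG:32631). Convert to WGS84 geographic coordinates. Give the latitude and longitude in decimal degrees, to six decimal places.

lat 4.624200°, lon 2.526000°

Zone 31N: λ₀ = 3°, k₀ = 0.9996, false easting 500000 m.
Meridian distance M = (N − FN)/k₀ = 511346.2 m.
Inverse transverse Mercator on WGS84 gives φ = 4.62419999°, λ = 2.52599986°.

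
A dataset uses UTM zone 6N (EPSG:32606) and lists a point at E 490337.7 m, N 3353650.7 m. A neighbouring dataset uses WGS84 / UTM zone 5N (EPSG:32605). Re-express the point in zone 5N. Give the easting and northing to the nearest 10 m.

E 1067680 m, N 3368430 m

UTM 6N → geographic: φ = 30.31460005°, λ = -147.10050025°.
UTM 5N (λ₀ = -153°) forward: E = 1067684.804 m, N = 3368431.080 m.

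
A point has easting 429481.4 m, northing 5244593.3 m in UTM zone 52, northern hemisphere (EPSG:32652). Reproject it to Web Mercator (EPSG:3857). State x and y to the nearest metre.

Unproject from UTM 52N (λ₀ = 129°) → φ = 47.35099993°, λ = 128.06630019°.
Web Mercator (R = 6378137 m): x = 14256275.325 m, y = 5999555.573 m.

x 14256275 m, y 5999556 m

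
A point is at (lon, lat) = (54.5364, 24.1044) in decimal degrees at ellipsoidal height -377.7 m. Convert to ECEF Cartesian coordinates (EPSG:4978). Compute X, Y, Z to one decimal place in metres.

X 3379517.3 m, Y 4744281.0 m, Z 2588688.4 m

WGS84: a = 6378137 m, e² = 0.006694380; N(φ) = a/√(1−e²sin²φ) = 6381700.779 m.
X = (N+h)·cosφ·cosλ = 3379517.297 m; Y = (N+h)·cosφ·sinλ = 4744281.047 m; Z = (N(1−e²)+h)·sinφ = 2588688.421 m.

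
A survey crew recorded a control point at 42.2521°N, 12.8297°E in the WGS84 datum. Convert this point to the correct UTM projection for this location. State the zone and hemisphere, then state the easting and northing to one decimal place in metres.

Longitude 12.8297° lies in the 6° band [12°, 18°), giving zone 33; latitude is north of the equator, so 33N.
Zone 33 central meridian λ₀ = 6×33 − 183 = 15°; Δλ = -2.1703°.
Transverse Mercator on WGS84 with k₀ = 0.9996 gives E = 320967.927 m, N = 4680047.723 m.

Zone 33N: E 320967.9 m, N 4680047.7 m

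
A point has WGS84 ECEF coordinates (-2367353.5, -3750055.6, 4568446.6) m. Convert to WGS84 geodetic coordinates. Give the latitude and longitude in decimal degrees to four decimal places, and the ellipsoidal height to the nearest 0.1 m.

lat 46.0429°, lon -122.2636°, h -155.7 m

λ = atan2(Y, X) = -122.26359941°; p = √(X²+Y²) = 4434780.7 m.
Bowring's method on WGS84 (a = 6378137 m, b = 6356752.314 m) gives φ = 46.04290015°, h = -155.702 m.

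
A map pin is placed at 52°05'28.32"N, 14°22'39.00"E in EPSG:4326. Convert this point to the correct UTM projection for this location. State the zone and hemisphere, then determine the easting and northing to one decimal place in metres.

Zone 33N: E 457352.1 m, N 5771364.6 m

Longitude 14.3775° lies in the 6° band [12°, 18°), giving zone 33; latitude is north of the equator, so 33N.
Zone 33 central meridian λ₀ = 6×33 − 183 = 15°; Δλ = -0.6225°.
Transverse Mercator on WGS84 with k₀ = 0.9996 gives E = 457352.139 m, N = 5771364.610 m.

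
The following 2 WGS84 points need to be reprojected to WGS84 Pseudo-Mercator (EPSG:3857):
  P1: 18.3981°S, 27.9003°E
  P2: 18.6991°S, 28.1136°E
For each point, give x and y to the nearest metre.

Web Mercator: x = R·λ, y = R·ln tan(π/4+φ/2), R = 6378137 m.
P1 (-18.3981°, 27.9003°) → (3105847.189, -2084198.503) m.
P2 (-18.6991°, 28.1136°) → (3129591.636, -2119541.646) m.

P1: x 3105847 m, y -2084199 m; P2: x 3129592 m, y -2119542 m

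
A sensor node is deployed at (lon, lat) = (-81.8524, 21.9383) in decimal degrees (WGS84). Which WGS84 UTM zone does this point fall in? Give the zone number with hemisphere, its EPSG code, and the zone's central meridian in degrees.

Zone 17N (EPSG:32617), central meridian -81°

UTM zone = ⌊(λ + 180)/6⌋ + 1; -81.8524° ∈ [-84°, -78°) → zone 17.
Hemisphere: N (φ ≥ 0).
Central meridian λ₀ = 6×17 − 183 = -81°.
EPSG code: 32617.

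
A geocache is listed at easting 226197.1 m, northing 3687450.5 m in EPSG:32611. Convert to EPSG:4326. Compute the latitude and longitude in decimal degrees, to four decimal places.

lat 33.2914°, lon -119.9402°

Zone 11N: λ₀ = -117°, k₀ = 0.9996, false easting 500000 m.
Meridian distance M = (N − FN)/k₀ = 3688926.1 m.
Inverse transverse Mercator on WGS84 gives φ = 33.29139976°, λ = -119.94019967°.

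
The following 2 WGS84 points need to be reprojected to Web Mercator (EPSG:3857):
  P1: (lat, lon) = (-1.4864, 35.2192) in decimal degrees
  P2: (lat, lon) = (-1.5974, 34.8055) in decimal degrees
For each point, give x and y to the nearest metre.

Web Mercator: x = R·λ, y = R·ln tan(π/4+φ/2), R = 6378137 m.
P1 (-1.4864°, 35.2192°) → (3920583.410, -165483.854) m.
P2 (-1.5974°, 34.8055°) → (3874530.537, -177844.796) m.

P1: x 3920583 m, y -165484 m; P2: x 3874531 m, y -177845 m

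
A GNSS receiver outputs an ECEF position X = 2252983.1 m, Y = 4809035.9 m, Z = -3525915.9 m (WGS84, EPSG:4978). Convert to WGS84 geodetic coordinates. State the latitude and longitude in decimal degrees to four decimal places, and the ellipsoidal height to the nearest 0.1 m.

lat -33.7591°, lon 64.8974°, h 2974.9 m

λ = atan2(Y, X) = 64.89740045°; p = √(X²+Y²) = 5310627.0 m.
Bowring's method on WGS84 (a = 6378137 m, b = 6356752.314 m) gives φ = -33.75909984°, h = 2974.874 m.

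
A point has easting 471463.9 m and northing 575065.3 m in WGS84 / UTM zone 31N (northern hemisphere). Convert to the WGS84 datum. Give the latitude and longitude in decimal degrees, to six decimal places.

lat 5.202600°, lon 2.742500°

Zone 31N: λ₀ = 3°, k₀ = 0.9996, false easting 500000 m.
Meridian distance M = (N − FN)/k₀ = 575295.4 m.
Inverse transverse Mercator on WGS84 gives φ = 5.20260021°, λ = 2.74250036°.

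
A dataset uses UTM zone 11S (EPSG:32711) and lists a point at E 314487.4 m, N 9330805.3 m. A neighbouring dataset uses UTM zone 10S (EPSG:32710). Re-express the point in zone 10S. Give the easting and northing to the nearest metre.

UTM 11S → geographic: φ = -6.05160009°, λ = -118.67619965°.
UTM 10S (λ₀ = -123°) forward: E = 978915.008 m, N = 9329183.630 m.

E 978915 m, N 9329184 m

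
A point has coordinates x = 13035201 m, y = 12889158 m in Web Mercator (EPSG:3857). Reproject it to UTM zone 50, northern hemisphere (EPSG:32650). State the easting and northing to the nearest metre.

Web Mercator inverse (R = 6378137 m) → φ = 74.89949917°, λ = 117.09720290°.
UTM 50N forward: E = 502826.605 m, N = 8312395.923 m.

E 502827 m, N 8312396 m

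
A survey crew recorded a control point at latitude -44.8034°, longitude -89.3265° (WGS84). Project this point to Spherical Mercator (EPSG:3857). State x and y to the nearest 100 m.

x -9943800 m, y -5590600 m

Web Mercator is spherical with R = a = 6378137 m.
x = R·λ = 6378137 × -1.559041534 = -9943780.494 m.
y = R·ln tan(π/4 + φ/2) = 6378137 × -0.876529268 = -5590623.759 m.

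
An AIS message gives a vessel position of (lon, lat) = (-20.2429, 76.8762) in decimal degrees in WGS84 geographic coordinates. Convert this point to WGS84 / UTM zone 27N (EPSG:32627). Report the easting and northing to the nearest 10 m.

Zone 27 central meridian λ₀ = 6×27 − 183 = -21°; Δλ = +0.7571°.
Transverse Mercator on WGS84 with k₀ = 0.9996 gives E = 519189.127 m, N = 8533081.586 m.

E 519190 m, N 8533080 m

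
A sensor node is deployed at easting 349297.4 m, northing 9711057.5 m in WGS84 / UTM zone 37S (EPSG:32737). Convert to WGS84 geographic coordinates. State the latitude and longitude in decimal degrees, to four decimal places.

Zone 37S: λ₀ = 39°, k₀ = 0.9996, false easting 500000 m, false northing 10000000 m.
Meridian distance M = (N − FN)/k₀ = -289058.1 m.
Inverse transverse Mercator on WGS84 gives φ = -2.61339969°, λ = 37.64439997°.

lat -2.6134°, lon 37.6444°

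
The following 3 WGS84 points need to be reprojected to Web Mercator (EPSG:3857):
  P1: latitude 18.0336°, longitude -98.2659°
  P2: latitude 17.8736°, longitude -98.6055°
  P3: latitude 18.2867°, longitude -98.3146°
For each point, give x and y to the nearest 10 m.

P1: x -10938910 m, y 2041480 m; P2: x -10976710 m, y 2022760 m; P3: x -10944330 m, y 2071130 m

Web Mercator: x = R·λ, y = R·ln tan(π/4+φ/2), R = 6378137 m.
P1 (18.0336°, -98.2659°) → (-10938909.950, 2041481.741) m.
P2 (17.8736°, -98.6055°) → (-10976714.049, 2022758.935) m.
P3 (18.2867°, -98.3146°) → (-10944331.210, 2071133.725) m.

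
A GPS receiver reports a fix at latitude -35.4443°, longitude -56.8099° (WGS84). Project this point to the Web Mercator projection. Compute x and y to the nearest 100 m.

Web Mercator is spherical with R = a = 6378137 m.
x = R·λ = 6378137 × -0.991519803 = -6324049.140 m.
y = R·ln tan(π/4 + φ/2) = 6378137 × -0.662328963 = -4224424.865 m.

x -6324000 m, y -4224400 m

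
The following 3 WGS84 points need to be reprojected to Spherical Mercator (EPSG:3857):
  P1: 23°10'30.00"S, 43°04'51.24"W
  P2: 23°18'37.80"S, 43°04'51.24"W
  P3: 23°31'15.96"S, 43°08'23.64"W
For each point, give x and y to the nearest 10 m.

P1: x -4795740 m, y -2653200 m; P2: x -4795740 m, y -2669610 m; P3: x -4802310 m, y -2695160 m

Web Mercator: x = R·λ, y = R·ln tan(π/4+φ/2), R = 6378137 m.
P1 (-23.1750°, -43.0809°) → (-4795743.851, -2653195.691) m.
P2 (-23.3105°, -43.0809°) → (-4795743.851, -2669611.799) m.
P3 (-23.5211°, -43.1399°) → (-4802311.701, -2695159.698) m.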